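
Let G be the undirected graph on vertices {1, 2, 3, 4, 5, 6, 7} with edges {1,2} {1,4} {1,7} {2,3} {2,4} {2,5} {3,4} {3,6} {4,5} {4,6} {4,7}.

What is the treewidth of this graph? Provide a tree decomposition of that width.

The largest bag has 3 vertices, giving width 2; this decomposition certifies tw(G) ≤ 2. On the other hand G contains the 3-clique {1, 2, 4}. A clique must lie in a single bag of any decomposition, so no decomposition can have width below 2. Hence tw(G) = 2 exactly.

Treewidth 2.
One such decomposition:
Bags: B1 = {1, 4, 7}  B2 = {1, 2, 4}  B3 = {2, 3, 4}  B4 = {3, 4, 6}  B5 = {2, 4, 5}
Tree: B1–B2, B2–B3, B3–B4, B2–B5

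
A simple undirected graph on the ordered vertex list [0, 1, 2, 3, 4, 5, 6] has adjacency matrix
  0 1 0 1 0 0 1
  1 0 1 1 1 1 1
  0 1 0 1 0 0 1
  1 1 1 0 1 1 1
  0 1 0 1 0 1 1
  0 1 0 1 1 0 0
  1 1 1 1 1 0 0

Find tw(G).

A width-3 tree decomposition is:
Bags: B1 = {1, 3, 4, 5}  B2 = {1, 3, 4, 6}  B3 = {0, 1, 3, 6}  B4 = {1, 2, 3, 6}
Tree: B1–B2, B2–B3, B3–B4
Each bag holds 4 vertices, so the decomposition has width 3, which upper-bounds the treewidth. For the lower bound, the 4 vertices {1, 3, 4, 5} are pairwise adjacent, and any tree decomposition puts a clique entirely inside one bag — forcing width ≥ 3. Combining the bounds, tw(G) = 3.

3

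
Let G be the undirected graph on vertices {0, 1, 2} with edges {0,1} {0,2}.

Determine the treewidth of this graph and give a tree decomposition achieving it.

Treewidth 1.
Bags: B1 = {0, 2}  B2 = {0, 1}
Tree: B1–B2

Each bag holds 2 vertices, so the decomposition has width 1, which upper-bounds the treewidth. G has an edge, so its treewidth is at least 1. The upper and lower bounds meet at 1, so that is the treewidth.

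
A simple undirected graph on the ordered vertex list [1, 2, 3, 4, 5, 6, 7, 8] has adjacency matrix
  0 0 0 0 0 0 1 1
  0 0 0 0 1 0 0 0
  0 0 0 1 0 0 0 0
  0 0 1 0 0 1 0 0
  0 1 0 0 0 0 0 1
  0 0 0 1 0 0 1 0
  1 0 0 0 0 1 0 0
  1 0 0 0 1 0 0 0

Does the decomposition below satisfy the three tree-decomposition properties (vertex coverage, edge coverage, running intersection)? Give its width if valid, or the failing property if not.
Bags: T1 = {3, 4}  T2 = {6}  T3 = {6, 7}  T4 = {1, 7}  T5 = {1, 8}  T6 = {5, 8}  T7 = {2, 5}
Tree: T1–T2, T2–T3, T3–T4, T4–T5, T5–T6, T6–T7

A tree decomposition must satisfy three properties: every vertex lies in some bag; for every edge, both endpoints lie together in some bag; and for every vertex, the bags containing it form a connected subtree. Here edge (4,6) lies in no bag, so the decomposition is invalid.

No — edge (4,6) lies in no bag.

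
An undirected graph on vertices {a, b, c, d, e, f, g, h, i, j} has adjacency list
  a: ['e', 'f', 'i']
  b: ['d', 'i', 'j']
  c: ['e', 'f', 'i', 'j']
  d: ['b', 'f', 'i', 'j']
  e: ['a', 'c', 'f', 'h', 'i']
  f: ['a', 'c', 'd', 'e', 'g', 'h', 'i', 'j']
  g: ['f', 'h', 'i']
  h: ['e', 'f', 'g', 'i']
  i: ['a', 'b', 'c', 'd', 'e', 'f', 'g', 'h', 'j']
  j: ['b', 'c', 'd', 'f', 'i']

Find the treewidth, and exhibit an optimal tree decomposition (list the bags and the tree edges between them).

Treewidth 3.
One such decomposition:
Bags: B1 = {c, f, i, j}  B2 = {c, e, f, i}  B3 = {e, f, h, i}  B4 = {d, f, i, j}  B5 = {a, e, f, i}  B6 = {b, d, i, j}  B7 = {f, g, h, i}
Tree: B1–B2, B2–B3, B1–B4, B2–B5, B4–B6, B3–B7

The largest bag has 4 vertices, giving width 3; this decomposition certifies tw(G) ≤ 3. Conversely, {d, f, i, j} is a clique of size 4, and the vertices of any clique must share a bag in every tree decomposition; so some bag has ≥ 4 vertices and tw(G) ≥ 3. Combining the bounds, tw(G) = 3.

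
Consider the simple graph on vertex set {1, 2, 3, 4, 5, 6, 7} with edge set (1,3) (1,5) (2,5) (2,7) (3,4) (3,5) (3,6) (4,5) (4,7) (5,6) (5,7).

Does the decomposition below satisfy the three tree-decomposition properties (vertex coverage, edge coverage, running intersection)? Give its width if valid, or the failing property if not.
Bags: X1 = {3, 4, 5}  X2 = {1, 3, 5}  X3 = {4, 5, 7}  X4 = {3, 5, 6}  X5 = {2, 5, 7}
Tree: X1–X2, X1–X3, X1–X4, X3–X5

Every vertex of G appears in some bag (union = {1, 2, 3, 4, 5, 6, 7}); every edge is covered by a bag; and for each vertex v the set of bags containing v is connected in the bag tree. The decomposition is therefore valid. The largest bag has 3 vertices, so the width is 2.

Yes; width 2.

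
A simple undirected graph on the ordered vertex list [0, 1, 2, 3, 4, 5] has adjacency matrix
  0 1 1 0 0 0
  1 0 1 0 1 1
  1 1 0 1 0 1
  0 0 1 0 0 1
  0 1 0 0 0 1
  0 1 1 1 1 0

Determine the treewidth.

A width-2 tree decomposition is:
Bags: B1 = {1, 2, 5}  B2 = {0, 1, 2}  B3 = {2, 3, 5}  B4 = {1, 4, 5}
Tree: B1–B2, B1–B3, B1–B4
Each bag holds 3 vertices, so the decomposition has width 2, which upper-bounds the treewidth. On the other hand G contains the 3-clique {0, 1, 2}. A clique must lie in a single bag of any decomposition, so no decomposition can have width below 2. Therefore the treewidth is 2.

2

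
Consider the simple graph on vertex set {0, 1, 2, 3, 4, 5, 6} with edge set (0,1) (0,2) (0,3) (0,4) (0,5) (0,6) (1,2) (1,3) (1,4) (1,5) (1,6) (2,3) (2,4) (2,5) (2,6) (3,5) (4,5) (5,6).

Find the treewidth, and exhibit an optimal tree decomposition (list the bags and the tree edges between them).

Each bag holds 5 vertices, so the decomposition has width 4, which upper-bounds the treewidth. Conversely, {0, 1, 2, 3, 5} is a clique of size 5, and the vertices of any clique must share a bag in every tree decomposition; so some bag has ≥ 5 vertices and tw(G) ≥ 4. The upper and lower bounds meet at 4, so that is the treewidth.

Treewidth 4.
Bags: B1 = {0, 1, 2, 4, 5}  B2 = {0, 1, 2, 5, 6}  B3 = {0, 1, 2, 3, 5}
Tree: B1–B2, B1–B3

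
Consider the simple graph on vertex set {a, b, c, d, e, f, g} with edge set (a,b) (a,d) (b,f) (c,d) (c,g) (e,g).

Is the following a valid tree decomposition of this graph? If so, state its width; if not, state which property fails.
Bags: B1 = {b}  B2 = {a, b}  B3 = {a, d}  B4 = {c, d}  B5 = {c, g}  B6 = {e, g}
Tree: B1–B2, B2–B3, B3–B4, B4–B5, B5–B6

No — vertex f appears in no bag.

A tree decomposition must satisfy three properties: every vertex lies in some bag; for every edge, both endpoints lie together in some bag; and for every vertex, the bags containing it form a connected subtree. Here vertex f appears in no bag, so the decomposition is invalid.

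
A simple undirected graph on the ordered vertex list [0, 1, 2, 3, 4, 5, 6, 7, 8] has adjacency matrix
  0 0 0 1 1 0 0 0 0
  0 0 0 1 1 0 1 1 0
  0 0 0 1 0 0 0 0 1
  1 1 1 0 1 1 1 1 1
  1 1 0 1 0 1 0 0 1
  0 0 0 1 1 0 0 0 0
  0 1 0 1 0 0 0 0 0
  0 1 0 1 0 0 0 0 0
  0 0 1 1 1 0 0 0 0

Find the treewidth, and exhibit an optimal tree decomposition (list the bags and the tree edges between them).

The largest bag has 3 vertices, giving width 2; this decomposition certifies tw(G) ≤ 2. Conversely, {2, 3, 8} is a clique of size 3, and the vertices of any clique must share a bag in every tree decomposition; so some bag has ≥ 3 vertices and tw(G) ≥ 2. Combining the bounds, tw(G) = 2.

Treewidth 2.
One optimal decomposition is:
Bags: B1 = {1, 3, 7}  B2 = {1, 3, 4}  B3 = {3, 4, 8}  B4 = {3, 4, 5}  B5 = {2, 3, 8}  B6 = {0, 3, 4}  B7 = {1, 3, 6}
Tree: B1–B2, B2–B3, B2–B4, B3–B5, B3–B6, B2–B7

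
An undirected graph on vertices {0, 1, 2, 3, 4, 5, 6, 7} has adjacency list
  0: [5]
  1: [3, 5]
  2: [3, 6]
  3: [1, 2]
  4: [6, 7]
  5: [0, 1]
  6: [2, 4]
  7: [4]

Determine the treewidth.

1

A width-1 tree decomposition is:
Bags: B1 = {4, 7}  B2 = {4, 6}  B3 = {2, 6}  B4 = {2, 3}  B5 = {1, 3}  B6 = {1, 5}  B7 = {0, 5}
Tree: B1–B2, B2–B3, B3–B4, B4–B5, B5–B6, B6–B7
Every bag has size at most 2, so the width is 2 − 1 = 1 and tw(G) ≤ 1. Since G has at least one edge (e.g. 7–4), it is not an edgeless graph, so tw(G) ≥ 1. Hence tw(G) = 1 exactly.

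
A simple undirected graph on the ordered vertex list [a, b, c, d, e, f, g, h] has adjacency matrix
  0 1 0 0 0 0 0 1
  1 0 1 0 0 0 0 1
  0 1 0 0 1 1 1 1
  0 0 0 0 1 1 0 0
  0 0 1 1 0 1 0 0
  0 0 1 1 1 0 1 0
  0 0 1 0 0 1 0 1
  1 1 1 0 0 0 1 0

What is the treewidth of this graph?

2

A width-2 tree decomposition is:
Bags: B1 = {c, f, g}  B2 = {c, g, h}  B3 = {c, e, f}  B4 = {b, c, h}  B5 = {d, e, f}  B6 = {a, b, h}
Tree: B1–B2, B1–B3, B2–B4, B3–B5, B4–B6
Every bag has size at most 3, so the width is 3 − 1 = 2 and tw(G) ≤ 2. Conversely, {d, e, f} is a clique of size 3, and the vertices of any clique must share a bag in every tree decomposition; so some bag has ≥ 3 vertices and tw(G) ≥ 2. The upper and lower bounds meet at 2, so that is the treewidth.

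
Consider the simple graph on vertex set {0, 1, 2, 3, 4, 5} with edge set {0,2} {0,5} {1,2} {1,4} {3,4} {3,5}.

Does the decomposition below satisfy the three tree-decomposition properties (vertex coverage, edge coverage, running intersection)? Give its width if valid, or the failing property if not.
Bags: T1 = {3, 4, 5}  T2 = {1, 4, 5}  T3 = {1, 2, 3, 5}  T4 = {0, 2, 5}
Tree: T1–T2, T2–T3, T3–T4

A tree decomposition must satisfy three properties: every vertex lies in some bag; for every edge, both endpoints lie together in some bag; and for every vertex, the bags containing it form a connected subtree. Here bags containing vertex 3 are not connected in the tree, so the decomposition is invalid.

No — bags containing vertex 3 are not connected in the tree.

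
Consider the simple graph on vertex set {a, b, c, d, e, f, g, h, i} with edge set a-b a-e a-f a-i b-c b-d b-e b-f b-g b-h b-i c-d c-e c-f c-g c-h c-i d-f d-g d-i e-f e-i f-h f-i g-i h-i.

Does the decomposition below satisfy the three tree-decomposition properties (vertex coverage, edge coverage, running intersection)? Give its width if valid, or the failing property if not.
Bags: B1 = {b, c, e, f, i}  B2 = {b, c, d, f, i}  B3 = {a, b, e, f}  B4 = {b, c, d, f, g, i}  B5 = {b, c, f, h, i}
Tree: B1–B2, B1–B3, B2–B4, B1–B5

No — edge (i,a) lies in no bag.

A tree decomposition must satisfy three properties: every vertex lies in some bag; for every edge, both endpoints lie together in some bag; and for every vertex, the bags containing it form a connected subtree. Here edge (i,a) lies in no bag, so the decomposition is invalid.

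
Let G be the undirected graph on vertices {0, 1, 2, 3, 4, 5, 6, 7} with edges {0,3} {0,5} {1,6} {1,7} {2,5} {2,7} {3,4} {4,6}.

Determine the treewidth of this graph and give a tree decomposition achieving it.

The largest bag has 3 vertices, giving width 2; this decomposition certifies tw(G) ≤ 2. Since 5–2–7–1–6–4–3–0–5 is a cycle in G, G is not acyclic. Forests are exactly the graphs of treewidth ≤ 1, so tw(G) ≥ 2. Combining the bounds, tw(G) = 2.

Treewidth 2.
One optimal decomposition is:
Bags: B1 = {2, 5, 7}  B2 = {1, 5, 7}  B3 = {1, 5, 6}  B4 = {4, 5, 6}  B5 = {3, 4, 5}  B6 = {0, 3, 5}
Tree: B1–B2, B2–B3, B3–B4, B4–B5, B5–B6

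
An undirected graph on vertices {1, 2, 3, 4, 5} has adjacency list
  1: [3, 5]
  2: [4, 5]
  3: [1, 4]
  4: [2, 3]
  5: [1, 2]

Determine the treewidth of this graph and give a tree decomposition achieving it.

The largest bag has 3 vertices, giving width 2; this decomposition certifies tw(G) ≤ 2. The edges 4–2–5–1–3–4 form a cycle, so G is not a tree and its treewidth is at least 2. Therefore the treewidth is 2.

Treewidth 2.
One such decomposition:
Bags: B1 = {2, 4, 5}  B2 = {1, 4, 5}  B3 = {1, 3, 4}
Tree: B1–B2, B2–B3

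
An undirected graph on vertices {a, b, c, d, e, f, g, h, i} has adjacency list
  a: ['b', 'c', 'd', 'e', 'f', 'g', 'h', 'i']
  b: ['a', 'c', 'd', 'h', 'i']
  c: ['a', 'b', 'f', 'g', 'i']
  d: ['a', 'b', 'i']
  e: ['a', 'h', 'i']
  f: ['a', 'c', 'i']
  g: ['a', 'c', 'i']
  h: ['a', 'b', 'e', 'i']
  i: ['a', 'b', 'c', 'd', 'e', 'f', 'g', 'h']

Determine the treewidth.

3

A width-3 tree decomposition is:
Bags: B1 = {a, c, f, i}  B2 = {a, b, c, i}  B3 = {a, b, h, i}  B4 = {a, e, h, i}  B5 = {a, b, d, i}  B6 = {a, c, g, i}
Tree: B1–B2, B2–B3, B3–B4, B2–B5, B2–B6
The largest bag has 4 vertices, giving width 3; this decomposition certifies tw(G) ≤ 3. For the lower bound, the 4 vertices {a, c, g, i} are pairwise adjacent, and any tree decomposition puts a clique entirely inside one bag — forcing width ≥ 3. Combining the bounds, tw(G) = 3.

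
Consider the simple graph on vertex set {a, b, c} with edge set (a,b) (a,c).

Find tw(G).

A width-1 tree decomposition is:
Bags: B1 = {a, c}  B2 = {a, b}
Tree: B1–B2
Each bag holds 2 vertices, so the decomposition has width 1, which upper-bounds the treewidth. Any graph with an edge has treewidth ≥ 1, and G has the edge c–a. Therefore the treewidth is 1.

1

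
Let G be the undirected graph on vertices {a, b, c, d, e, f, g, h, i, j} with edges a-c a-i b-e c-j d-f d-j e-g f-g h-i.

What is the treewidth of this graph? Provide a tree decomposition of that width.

Treewidth 1.
One such decomposition:
Bags: B1 = {h, i}  B2 = {a, i}  B3 = {a, c}  B4 = {c, j}  B5 = {d, j}  B6 = {d, f}  B7 = {f, g}  B8 = {e, g}  B9 = {b, e}
Tree: B1–B2, B2–B3, B3–B4, B4–B5, B5–B6, B6–B7, B7–B8, B8–B9

Every bag has size at most 2, so the width is 2 − 1 = 1 and tw(G) ≤ 1. Any graph with an edge has treewidth ≥ 1, and G has the edge h–i. Combining the bounds, tw(G) = 1.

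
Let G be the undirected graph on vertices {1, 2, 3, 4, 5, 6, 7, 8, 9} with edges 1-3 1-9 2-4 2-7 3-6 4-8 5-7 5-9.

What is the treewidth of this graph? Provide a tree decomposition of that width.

Every bag has size at most 2, so the width is 2 − 1 = 1 and tw(G) ≤ 1. G has an edge, so its treewidth is at least 1. Combining the bounds, tw(G) = 1.

Treewidth 1.
Bags: B1 = {4, 8}  B2 = {2, 4}  B3 = {2, 7}  B4 = {5, 7}  B5 = {5, 9}  B6 = {1, 9}  B7 = {1, 3}  B8 = {3, 6}
Tree: B1–B2, B2–B3, B3–B4, B4–B5, B5–B6, B6–B7, B7–B8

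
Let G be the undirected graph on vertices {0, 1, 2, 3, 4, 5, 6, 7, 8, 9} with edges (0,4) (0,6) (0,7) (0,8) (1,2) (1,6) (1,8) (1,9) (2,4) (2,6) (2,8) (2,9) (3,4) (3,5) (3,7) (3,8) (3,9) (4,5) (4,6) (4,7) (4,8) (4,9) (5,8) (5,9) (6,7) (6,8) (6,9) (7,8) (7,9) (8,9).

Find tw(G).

A width-4 tree decomposition is:
Bags: B1 = {2, 4, 6, 8, 9}  B2 = {4, 6, 7, 8, 9}  B3 = {3, 4, 7, 8, 9}  B4 = {1, 2, 6, 8, 9}  B5 = {3, 4, 5, 8, 9}  B6 = {0, 4, 6, 7, 8}
Tree: B1–B2, B2–B3, B1–B4, B3–B5, B2–B6
The largest bag has 5 vertices, giving width 4; this decomposition certifies tw(G) ≤ 4. On the other hand G contains the 5-clique {1, 2, 6, 8, 9}. A clique must lie in a single bag of any decomposition, so no decomposition can have width below 4. Combining the bounds, tw(G) = 4.

4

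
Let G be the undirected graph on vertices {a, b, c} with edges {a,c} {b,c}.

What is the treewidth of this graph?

A width-1 tree decomposition is:
Bags: B1 = {b, c}  B2 = {a, c}
Tree: B1–B2
Each bag holds 2 vertices, so the decomposition has width 1, which upper-bounds the treewidth. Since G has at least one edge (e.g. c–b), it is not an edgeless graph, so tw(G) ≥ 1. Hence tw(G) = 1 exactly.

1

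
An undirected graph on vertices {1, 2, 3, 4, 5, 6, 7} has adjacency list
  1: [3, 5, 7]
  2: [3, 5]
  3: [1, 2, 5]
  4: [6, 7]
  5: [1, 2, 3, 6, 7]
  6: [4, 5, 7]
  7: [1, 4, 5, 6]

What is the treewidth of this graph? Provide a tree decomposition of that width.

Treewidth 2.
One optimal decomposition is:
Bags: B1 = {1, 3, 5}  B2 = {2, 3, 5}  B3 = {1, 5, 7}  B4 = {5, 6, 7}  B5 = {4, 6, 7}
Tree: B1–B2, B1–B3, B3–B4, B4–B5

Every bag has size at most 3, so the width is 3 − 1 = 2 and tw(G) ≤ 2. On the other hand G contains the 3-clique {4, 6, 7}. A clique must lie in a single bag of any decomposition, so no decomposition can have width below 2. Therefore the treewidth is 2.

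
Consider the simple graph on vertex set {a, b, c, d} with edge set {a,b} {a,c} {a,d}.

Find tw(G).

A width-1 tree decomposition is:
Bags: B1 = {a, d}  B2 = {a, b}  B3 = {a, c}
Tree: B1–B2, B2–B3
Each bag holds 2 vertices, so the decomposition has width 1, which upper-bounds the treewidth. Any graph with an edge has treewidth ≥ 1, and G has the edge d–a. The upper and lower bounds meet at 1, so that is the treewidth.

1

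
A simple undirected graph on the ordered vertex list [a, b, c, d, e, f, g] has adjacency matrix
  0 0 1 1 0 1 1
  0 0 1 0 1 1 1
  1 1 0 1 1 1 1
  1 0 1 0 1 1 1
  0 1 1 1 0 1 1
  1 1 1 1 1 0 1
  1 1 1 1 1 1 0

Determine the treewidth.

4

A width-4 tree decomposition is:
Bags: B1 = {a, c, d, f, g}  B2 = {c, d, e, f, g}  B3 = {b, c, e, f, g}
Tree: B1–B2, B2–B3
The largest bag has 5 vertices, giving width 4; this decomposition certifies tw(G) ≤ 4. Conversely, {c, d, e, f, g} is a clique of size 5, and the vertices of any clique must share a bag in every tree decomposition; so some bag has ≥ 5 vertices and tw(G) ≥ 4. Hence tw(G) = 4 exactly.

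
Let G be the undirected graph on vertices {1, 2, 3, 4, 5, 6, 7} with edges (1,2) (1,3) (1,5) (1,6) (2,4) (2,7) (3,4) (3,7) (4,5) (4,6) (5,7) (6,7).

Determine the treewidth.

A width-3 tree decomposition is:
Bags: B1 = {1, 3, 4, 7}  B2 = {1, 4, 5, 7}  B3 = {1, 4, 6, 7}  B4 = {1, 2, 4, 7}
Tree: B1–B2, B2–B3, B3–B4
Every bag has size at most 4, so the width is 4 − 1 = 3 and tw(G) ≤ 3. For the lower bound: the 4 vertex sets {3,4}, {5,7}, {1}, {6} are disjoint, each induces a connected subgraph, and every pair is joined by at least one edge of G. Contracting each set to a single vertex therefore yields K_{4} as a minor, and since treewidth is minor-monotone, tw(G) ≥ tw(K_{4}) = 3. Therefore the treewidth is 3.

3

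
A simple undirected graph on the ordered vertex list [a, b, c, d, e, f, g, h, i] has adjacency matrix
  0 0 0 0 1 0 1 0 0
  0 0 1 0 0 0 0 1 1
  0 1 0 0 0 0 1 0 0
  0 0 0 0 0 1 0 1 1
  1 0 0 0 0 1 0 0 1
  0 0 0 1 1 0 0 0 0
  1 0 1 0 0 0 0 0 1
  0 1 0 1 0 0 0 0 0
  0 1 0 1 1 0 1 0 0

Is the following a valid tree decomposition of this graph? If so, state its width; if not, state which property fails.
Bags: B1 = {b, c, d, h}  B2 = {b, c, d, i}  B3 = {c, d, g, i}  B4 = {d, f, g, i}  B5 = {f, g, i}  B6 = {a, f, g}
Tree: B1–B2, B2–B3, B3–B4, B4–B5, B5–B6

A tree decomposition must satisfy three properties: every vertex lies in some bag; for every edge, both endpoints lie together in some bag; and for every vertex, the bags containing it form a connected subtree. Here vertex e appears in no bag, so the decomposition is invalid.

No — vertex e appears in no bag.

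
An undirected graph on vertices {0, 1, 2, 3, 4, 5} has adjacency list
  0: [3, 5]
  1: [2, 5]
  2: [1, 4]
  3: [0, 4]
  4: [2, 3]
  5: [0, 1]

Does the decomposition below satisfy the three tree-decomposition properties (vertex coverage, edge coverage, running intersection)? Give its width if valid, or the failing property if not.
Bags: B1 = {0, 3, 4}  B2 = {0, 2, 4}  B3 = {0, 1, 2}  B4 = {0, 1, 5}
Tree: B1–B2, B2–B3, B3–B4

Vertex coverage: the bags together contain {0, 1, 2, 3, 4, 5}, the full vertex set. Edge coverage: each edge of G has both endpoints in at least one bag. Running intersection: for every vertex, the bags containing it form a connected subtree. All three properties hold, so this is a valid tree decomposition of width max|bag| − 1 = 2, and hence tw(G) ≤ 2.

Yes; width 2.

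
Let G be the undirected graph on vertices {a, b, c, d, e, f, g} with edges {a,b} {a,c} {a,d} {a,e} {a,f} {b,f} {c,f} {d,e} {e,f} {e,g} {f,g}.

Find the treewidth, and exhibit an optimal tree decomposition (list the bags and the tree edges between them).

Each bag holds 3 vertices, so the decomposition has width 2, which upper-bounds the treewidth. For the lower bound, the 3 vertices {a, d, e} are pairwise adjacent, and any tree decomposition puts a clique entirely inside one bag — forcing width ≥ 2. Therefore the treewidth is 2.

Treewidth 2.
One such decomposition:
Bags: B1 = {a, e, f}  B2 = {a, b, f}  B3 = {a, d, e}  B4 = {a, c, f}  B5 = {e, f, g}
Tree: B1–B2, B1–B3, B2–B4, B1–B5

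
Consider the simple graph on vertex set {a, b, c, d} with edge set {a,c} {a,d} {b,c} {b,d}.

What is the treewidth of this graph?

A width-2 tree decomposition is:
Bags: B1 = {a, c, d}  B2 = {b, c, d}
Tree: B1–B2
Each bag holds 3 vertices, so the decomposition has width 2, which upper-bounds the treewidth. For the lower bound, G contains the cycle c–a–d–b–c, so G is not a forest; only forests have treewidth ≤ 1, hence tw(G) ≥ 2. Combining the bounds, tw(G) = 2.

2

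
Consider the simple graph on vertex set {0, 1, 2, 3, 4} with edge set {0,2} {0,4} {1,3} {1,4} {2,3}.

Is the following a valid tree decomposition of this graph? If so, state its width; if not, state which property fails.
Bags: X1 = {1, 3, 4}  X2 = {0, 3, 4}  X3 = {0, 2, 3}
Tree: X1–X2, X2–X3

Yes; width 2.

Checking the three conditions: (i) the bags cover all of {0, 1, 2, 3, 4}; (ii) for each edge, some bag contains both endpoints; (iii) the bags containing any fixed vertex form a subtree. All hold, so the decomposition is valid with width 3 − 1 = 2.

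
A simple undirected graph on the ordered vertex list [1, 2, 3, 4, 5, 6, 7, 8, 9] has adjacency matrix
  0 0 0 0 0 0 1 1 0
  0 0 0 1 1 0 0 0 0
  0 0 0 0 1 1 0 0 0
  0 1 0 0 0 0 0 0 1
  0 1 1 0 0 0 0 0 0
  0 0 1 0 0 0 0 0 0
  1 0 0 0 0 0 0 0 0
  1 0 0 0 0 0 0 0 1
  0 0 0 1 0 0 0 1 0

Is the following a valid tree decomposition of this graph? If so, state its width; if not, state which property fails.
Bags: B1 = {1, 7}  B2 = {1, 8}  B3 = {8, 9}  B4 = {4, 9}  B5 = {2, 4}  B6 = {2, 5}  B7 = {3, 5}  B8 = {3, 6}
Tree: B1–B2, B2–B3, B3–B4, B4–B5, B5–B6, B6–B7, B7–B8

Vertex coverage: the bags together contain {1, 2, 3, 4, 5, 6, 7, 8, 9}, the full vertex set. Edge coverage: each edge of G has both endpoints in at least one bag. Running intersection: for every vertex, the bags containing it form a connected subtree. All three properties hold, so this is a valid tree decomposition of width max|bag| − 1 = 1, and hence tw(G) ≤ 1.

Yes; width 1.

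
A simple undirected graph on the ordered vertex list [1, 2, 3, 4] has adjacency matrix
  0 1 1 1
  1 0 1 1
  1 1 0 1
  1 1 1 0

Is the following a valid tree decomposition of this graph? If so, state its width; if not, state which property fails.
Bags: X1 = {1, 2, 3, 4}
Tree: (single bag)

Yes; width 3.

Checking the three conditions: (i) the bags cover all of {1, 2, 3, 4}; (ii) for each edge, some bag contains both endpoints; (iii) the bags containing any fixed vertex form a subtree. All hold, so the decomposition is valid with width 4 − 1 = 3.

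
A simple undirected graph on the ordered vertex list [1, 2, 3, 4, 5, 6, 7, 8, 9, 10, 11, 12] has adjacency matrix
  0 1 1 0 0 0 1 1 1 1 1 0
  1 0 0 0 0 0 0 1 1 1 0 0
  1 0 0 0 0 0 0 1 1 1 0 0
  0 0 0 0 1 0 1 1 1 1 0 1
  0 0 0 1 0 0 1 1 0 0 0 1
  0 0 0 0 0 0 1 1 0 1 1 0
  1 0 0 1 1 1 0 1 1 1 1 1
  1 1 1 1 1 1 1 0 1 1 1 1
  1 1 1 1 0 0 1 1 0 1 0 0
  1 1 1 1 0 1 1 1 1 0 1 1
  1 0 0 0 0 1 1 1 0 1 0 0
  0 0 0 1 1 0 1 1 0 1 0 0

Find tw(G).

4

A width-4 tree decomposition is:
Bags: B1 = {1, 7, 8, 10, 11}  B2 = {1, 7, 8, 9, 10}  B3 = {4, 7, 8, 9, 10}  B4 = {4, 7, 8, 10, 12}  B5 = {1, 3, 8, 9, 10}  B6 = {1, 2, 8, 9, 10}  B7 = {4, 5, 7, 8, 12}  B8 = {6, 7, 8, 10, 11}
Tree: B1–B2, B2–B3, B3–B4, B2–B5, B5–B6, B4–B7, B1–B8
Every bag has size at most 5, so the width is 5 − 1 = 4 and tw(G) ≤ 4. On the other hand G contains the 5-clique {1, 2, 8, 9, 10}. A clique must lie in a single bag of any decomposition, so no decomposition can have width below 4. Combining the bounds, tw(G) = 4.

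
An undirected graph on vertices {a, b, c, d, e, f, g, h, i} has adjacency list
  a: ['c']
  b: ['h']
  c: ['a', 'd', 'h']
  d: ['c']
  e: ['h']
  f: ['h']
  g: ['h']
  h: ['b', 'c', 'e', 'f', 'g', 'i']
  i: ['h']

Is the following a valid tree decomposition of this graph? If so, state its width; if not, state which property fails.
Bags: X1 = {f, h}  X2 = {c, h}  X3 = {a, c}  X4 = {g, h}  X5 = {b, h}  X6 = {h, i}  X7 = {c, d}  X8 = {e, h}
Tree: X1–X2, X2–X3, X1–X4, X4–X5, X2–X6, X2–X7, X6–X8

Vertex coverage: the bags together contain {a, b, c, d, e, f, g, h, i}, the full vertex set. Edge coverage: each edge of G has both endpoints in at least one bag. Running intersection: for every vertex, the bags containing it form a connected subtree. All three properties hold, so this is a valid tree decomposition of width max|bag| − 1 = 1, and hence tw(G) ≤ 1.

Yes; width 1.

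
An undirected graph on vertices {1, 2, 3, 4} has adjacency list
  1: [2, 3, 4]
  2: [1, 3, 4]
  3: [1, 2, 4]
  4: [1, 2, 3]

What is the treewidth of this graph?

3

A width-3 tree decomposition is:
Bags: B1 = {1, 2, 3, 4}
Tree: (single bag)
A single bag containing all 4 vertices is trivially a valid decomposition of width 3. On the other hand G contains the 4-clique {1, 2, 3, 4}. A clique must lie in a single bag of any decomposition, so no decomposition can have width below 3. The upper and lower bounds meet at 3, so that is the treewidth.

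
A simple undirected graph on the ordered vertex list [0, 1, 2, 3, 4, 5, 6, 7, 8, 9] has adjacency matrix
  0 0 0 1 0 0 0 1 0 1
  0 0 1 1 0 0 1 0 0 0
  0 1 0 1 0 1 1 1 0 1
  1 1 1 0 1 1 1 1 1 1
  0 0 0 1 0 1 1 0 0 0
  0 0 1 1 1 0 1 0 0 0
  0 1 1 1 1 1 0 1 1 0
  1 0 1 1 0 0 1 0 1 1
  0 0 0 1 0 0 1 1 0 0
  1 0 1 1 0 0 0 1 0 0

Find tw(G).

3

A width-3 tree decomposition is:
Bags: B1 = {2, 3, 6, 7}  B2 = {2, 3, 7, 9}  B3 = {2, 3, 5, 6}  B4 = {3, 4, 5, 6}  B5 = {3, 6, 7, 8}  B6 = {0, 3, 7, 9}  B7 = {1, 2, 3, 6}
Tree: B1–B2, B1–B3, B3–B4, B1–B5, B2–B6, B1–B7
Each bag holds 4 vertices, so the decomposition has width 3, which upper-bounds the treewidth. For the lower bound, the 4 vertices {0, 3, 7, 9} are pairwise adjacent, and any tree decomposition puts a clique entirely inside one bag — forcing width ≥ 3. Therefore the treewidth is 3.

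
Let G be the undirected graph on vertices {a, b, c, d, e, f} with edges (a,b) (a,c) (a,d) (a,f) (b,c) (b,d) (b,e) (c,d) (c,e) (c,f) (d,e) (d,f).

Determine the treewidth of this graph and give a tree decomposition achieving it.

Treewidth 3.
One optimal decomposition is:
Bags: B1 = {a, b, c, d}  B2 = {b, c, d, e}  B3 = {a, c, d, f}
Tree: B1–B2, B1–B3

Every bag has size at most 4, so the width is 4 − 1 = 3 and tw(G) ≤ 3. Conversely, {b, c, d, e} is a clique of size 4, and the vertices of any clique must share a bag in every tree decomposition; so some bag has ≥ 4 vertices and tw(G) ≥ 3. Hence tw(G) = 3 exactly.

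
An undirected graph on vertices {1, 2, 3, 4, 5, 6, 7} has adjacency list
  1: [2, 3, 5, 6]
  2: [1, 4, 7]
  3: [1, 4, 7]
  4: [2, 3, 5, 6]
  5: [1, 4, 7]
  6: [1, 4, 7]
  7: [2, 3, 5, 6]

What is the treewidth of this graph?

A width-3 tree decomposition is:
Bags: B1 = {1, 4, 5, 7}  B2 = {1, 3, 4, 7}  B3 = {1, 2, 4, 7}  B4 = {1, 4, 6, 7}
Tree: B1–B2, B2–B3, B3–B4
Every bag has size at most 4, so the width is 4 − 1 = 3 and tw(G) ≤ 3. For the lower bound: the 4 vertex sets {4,5}, {1,3}, {7}, {2} are disjoint, each induces a connected subgraph, and every pair is joined by at least one edge of G. Contracting each set to a single vertex therefore yields K_{4} as a minor, and since treewidth is minor-monotone, tw(G) ≥ tw(K_{4}) = 3. Hence tw(G) = 3 exactly.

3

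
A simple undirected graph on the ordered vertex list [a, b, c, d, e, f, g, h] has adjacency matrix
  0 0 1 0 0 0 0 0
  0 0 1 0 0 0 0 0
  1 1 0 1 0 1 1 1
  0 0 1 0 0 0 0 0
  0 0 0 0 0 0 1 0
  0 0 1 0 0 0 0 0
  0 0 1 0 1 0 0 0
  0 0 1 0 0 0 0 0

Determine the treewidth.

1

A width-1 tree decomposition is:
Bags: B1 = {c, g}  B2 = {b, c}  B3 = {c, h}  B4 = {e, g}  B5 = {a, c}  B6 = {c, d}  B7 = {c, f}
Tree: B1–B2, B2–B3, B1–B4, B2–B5, B2–B6, B3–B7
Each bag holds 2 vertices, so the decomposition has width 1, which upper-bounds the treewidth. Any graph with an edge has treewidth ≥ 1, and G has the edge c–g. Combining the bounds, tw(G) = 1.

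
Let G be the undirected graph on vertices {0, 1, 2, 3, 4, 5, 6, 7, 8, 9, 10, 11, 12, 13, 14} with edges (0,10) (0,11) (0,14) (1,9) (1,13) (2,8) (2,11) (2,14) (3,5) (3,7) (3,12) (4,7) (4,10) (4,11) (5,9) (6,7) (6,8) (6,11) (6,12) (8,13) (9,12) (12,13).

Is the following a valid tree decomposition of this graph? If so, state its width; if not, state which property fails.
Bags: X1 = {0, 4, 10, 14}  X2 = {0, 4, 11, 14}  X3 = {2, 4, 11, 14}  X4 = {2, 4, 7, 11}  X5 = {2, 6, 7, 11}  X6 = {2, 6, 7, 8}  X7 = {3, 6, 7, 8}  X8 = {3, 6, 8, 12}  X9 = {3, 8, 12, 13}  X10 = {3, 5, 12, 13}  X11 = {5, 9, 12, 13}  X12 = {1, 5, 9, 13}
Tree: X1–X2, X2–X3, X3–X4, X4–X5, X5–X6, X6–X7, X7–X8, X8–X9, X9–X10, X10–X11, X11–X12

Yes; width 3.

Vertex coverage: the bags together contain {0, 1, 2, 3, 4, 5, 6, 7, 8, 9, 10, 11, 12, 13, 14}, the full vertex set. Edge coverage: each edge of G has both endpoints in at least one bag. Running intersection: for every vertex, the bags containing it form a connected subtree. All three properties hold, so this is a valid tree decomposition of width max|bag| − 1 = 3, and hence tw(G) ≤ 3.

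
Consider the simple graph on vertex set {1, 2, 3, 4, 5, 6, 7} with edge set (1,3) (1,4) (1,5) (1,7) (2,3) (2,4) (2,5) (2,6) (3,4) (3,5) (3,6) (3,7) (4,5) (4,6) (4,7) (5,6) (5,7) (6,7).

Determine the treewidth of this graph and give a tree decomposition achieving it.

Each bag holds 5 vertices, so the decomposition has width 4, which upper-bounds the treewidth. Conversely, {1, 3, 4, 5, 7} is a clique of size 5, and the vertices of any clique must share a bag in every tree decomposition; so some bag has ≥ 5 vertices and tw(G) ≥ 4. Combining the bounds, tw(G) = 4.

Treewidth 4.
One such decomposition:
Bags: B1 = {1, 3, 4, 5, 7}  B2 = {3, 4, 5, 6, 7}  B3 = {2, 3, 4, 5, 6}
Tree: B1–B2, B2–B3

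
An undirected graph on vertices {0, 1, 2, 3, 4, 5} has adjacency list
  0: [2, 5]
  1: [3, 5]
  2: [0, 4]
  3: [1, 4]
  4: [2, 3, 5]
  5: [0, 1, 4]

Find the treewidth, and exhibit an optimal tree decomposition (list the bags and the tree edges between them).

The largest bag has 3 vertices, giving width 2; this decomposition certifies tw(G) ≤ 2. Since 3–1–5–4–3 is a cycle in G, G is not acyclic. Forests are exactly the graphs of treewidth ≤ 1, so tw(G) ≥ 2. The upper and lower bounds meet at 2, so that is the treewidth.

Treewidth 2.
One such decomposition:
Bags: B1 = {1, 3, 4}  B2 = {1, 4, 5}  B3 = {2, 4, 5}  B4 = {0, 2, 5}
Tree: B1–B2, B2–B3, B3–B4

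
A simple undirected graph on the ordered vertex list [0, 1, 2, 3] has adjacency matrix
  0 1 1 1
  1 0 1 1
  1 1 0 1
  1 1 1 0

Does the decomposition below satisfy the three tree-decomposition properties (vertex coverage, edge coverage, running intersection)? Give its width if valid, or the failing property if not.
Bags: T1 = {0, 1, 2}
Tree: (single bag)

No — vertex 3 appears in no bag.

A tree decomposition must satisfy three properties: every vertex lies in some bag; for every edge, both endpoints lie together in some bag; and for every vertex, the bags containing it form a connected subtree. Here vertex 3 appears in no bag, so the decomposition is invalid.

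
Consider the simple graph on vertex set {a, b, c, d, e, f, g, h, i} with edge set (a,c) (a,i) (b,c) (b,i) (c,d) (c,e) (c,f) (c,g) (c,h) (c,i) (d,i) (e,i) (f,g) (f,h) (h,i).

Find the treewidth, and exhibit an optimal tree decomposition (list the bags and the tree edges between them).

Treewidth 2.
Bags: B1 = {c, h, i}  B2 = {c, e, i}  B3 = {b, c, i}  B4 = {a, c, i}  B5 = {c, d, i}  B6 = {c, f, h}  B7 = {c, f, g}
Tree: B1–B2, B2–B3, B3–B4, B2–B5, B1–B6, B6–B7

Every bag has size at most 3, so the width is 3 − 1 = 2 and tw(G) ≤ 2. For the lower bound, the 3 vertices {c, f, g} are pairwise adjacent, and any tree decomposition puts a clique entirely inside one bag — forcing width ≥ 2. The upper and lower bounds meet at 2, so that is the treewidth.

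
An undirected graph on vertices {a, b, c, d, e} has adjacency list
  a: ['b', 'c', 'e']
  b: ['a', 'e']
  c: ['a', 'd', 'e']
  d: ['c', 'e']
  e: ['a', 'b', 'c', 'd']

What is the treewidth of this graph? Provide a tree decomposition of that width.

Each bag holds 3 vertices, so the decomposition has width 2, which upper-bounds the treewidth. Conversely, {c, d, e} is a clique of size 3, and the vertices of any clique must share a bag in every tree decomposition; so some bag has ≥ 3 vertices and tw(G) ≥ 2. Combining the bounds, tw(G) = 2.

Treewidth 2.
One such decomposition:
Bags: B1 = {a, b, e}  B2 = {a, c, e}  B3 = {c, d, e}
Tree: B1–B2, B2–B3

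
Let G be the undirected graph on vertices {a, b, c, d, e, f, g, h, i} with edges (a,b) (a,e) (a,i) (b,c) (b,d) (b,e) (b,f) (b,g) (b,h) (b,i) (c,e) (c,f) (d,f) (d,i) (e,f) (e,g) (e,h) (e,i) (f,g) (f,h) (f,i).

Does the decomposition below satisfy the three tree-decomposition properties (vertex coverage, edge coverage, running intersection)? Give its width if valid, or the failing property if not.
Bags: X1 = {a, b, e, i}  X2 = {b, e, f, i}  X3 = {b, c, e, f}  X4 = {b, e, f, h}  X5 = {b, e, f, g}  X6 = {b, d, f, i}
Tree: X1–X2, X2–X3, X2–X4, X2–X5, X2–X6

Yes; width 3.

Every vertex of G appears in some bag (union = {a, b, c, d, e, f, g, h, i}); every edge is covered by a bag; and for each vertex v the set of bags containing v is connected in the bag tree. The decomposition is therefore valid. The largest bag has 4 vertices, so the width is 3.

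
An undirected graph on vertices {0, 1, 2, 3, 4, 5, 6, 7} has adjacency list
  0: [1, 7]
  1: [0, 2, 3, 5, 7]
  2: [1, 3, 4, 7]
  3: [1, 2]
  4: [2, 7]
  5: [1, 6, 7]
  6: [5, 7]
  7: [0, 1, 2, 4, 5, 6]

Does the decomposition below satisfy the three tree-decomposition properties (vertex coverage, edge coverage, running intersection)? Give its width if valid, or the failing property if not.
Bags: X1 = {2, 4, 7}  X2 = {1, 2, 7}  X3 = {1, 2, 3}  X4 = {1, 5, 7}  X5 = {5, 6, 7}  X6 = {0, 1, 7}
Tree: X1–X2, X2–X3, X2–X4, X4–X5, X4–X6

Yes; width 2.

Vertex coverage: the bags together contain {0, 1, 2, 3, 4, 5, 6, 7}, the full vertex set. Edge coverage: each edge of G has both endpoints in at least one bag. Running intersection: for every vertex, the bags containing it form a connected subtree. All three properties hold, so this is a valid tree decomposition of width max|bag| − 1 = 2, and hence tw(G) ≤ 2.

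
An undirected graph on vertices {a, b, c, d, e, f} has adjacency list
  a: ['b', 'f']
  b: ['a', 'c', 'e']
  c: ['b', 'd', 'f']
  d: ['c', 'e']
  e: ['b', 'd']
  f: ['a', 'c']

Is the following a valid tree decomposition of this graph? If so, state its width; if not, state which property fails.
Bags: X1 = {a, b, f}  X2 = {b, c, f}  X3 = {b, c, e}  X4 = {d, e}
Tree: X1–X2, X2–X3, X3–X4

A tree decomposition must satisfy three properties: every vertex lies in some bag; for every edge, both endpoints lie together in some bag; and for every vertex, the bags containing it form a connected subtree. Here edge (c,d) lies in no bag, so the decomposition is invalid.

No — edge (c,d) lies in no bag.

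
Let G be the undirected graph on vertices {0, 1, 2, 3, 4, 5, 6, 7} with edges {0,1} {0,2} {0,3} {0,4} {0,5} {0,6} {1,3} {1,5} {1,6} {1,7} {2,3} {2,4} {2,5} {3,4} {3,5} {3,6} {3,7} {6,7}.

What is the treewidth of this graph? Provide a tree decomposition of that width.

Every bag has size at most 4, so the width is 4 − 1 = 3 and tw(G) ≤ 3. On the other hand G contains the 4-clique {0, 1, 3, 5}. A clique must lie in a single bag of any decomposition, so no decomposition can have width below 3. Combining the bounds, tw(G) = 3.

Treewidth 3.
One optimal decomposition is:
Bags: B1 = {0, 1, 3, 5}  B2 = {0, 2, 3, 5}  B3 = {0, 1, 3, 6}  B4 = {1, 3, 6, 7}  B5 = {0, 2, 3, 4}
Tree: B1–B2, B1–B3, B3–B4, B2–B5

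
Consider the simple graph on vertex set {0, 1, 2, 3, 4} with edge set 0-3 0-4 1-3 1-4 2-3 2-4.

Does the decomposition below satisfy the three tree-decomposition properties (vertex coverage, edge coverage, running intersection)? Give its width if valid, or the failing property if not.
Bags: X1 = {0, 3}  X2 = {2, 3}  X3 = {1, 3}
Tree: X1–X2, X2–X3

No — vertex 4 appears in no bag.

A tree decomposition must satisfy three properties: every vertex lies in some bag; for every edge, both endpoints lie together in some bag; and for every vertex, the bags containing it form a connected subtree. Here vertex 4 appears in no bag, so the decomposition is invalid.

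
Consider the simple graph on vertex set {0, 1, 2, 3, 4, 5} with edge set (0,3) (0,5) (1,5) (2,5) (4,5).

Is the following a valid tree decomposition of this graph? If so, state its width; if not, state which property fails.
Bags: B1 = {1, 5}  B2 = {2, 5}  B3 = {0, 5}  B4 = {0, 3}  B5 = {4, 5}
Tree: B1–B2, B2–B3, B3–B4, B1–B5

Yes; width 1.

Every vertex of G appears in some bag (union = {0, 1, 2, 3, 4, 5}); every edge is covered by a bag; and for each vertex v the set of bags containing v is connected in the bag tree. The decomposition is therefore valid. The largest bag has 2 vertices, so the width is 1.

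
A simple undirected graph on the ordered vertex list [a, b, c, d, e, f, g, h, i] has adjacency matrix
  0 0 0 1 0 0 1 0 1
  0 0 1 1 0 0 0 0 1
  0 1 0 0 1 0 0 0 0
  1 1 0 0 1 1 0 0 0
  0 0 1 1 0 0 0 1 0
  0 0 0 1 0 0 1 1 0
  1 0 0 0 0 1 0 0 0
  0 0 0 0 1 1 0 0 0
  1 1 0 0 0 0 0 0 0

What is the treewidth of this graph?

3

A width-3 tree decomposition is:
Bags: B1 = {c, e, f, h}  B2 = {c, d, e, f}  B3 = {b, c, d, f}  B4 = {b, d, f, g}  B5 = {a, b, d, g}  B6 = {a, b, g, i}
Tree: B1–B2, B2–B3, B3–B4, B4–B5, B5–B6
Each bag holds 4 vertices, so the decomposition has width 3, which upper-bounds the treewidth. For the lower bound: the 4 vertex sets {c,e,h}, {f}, {d}, {a,b,g,i} are disjoint, each induces a connected subgraph, and every pair is joined by at least one edge of G. Contracting each set to a single vertex therefore yields K_{4} as a minor, and since treewidth is minor-monotone, tw(G) ≥ tw(K_{4}) = 3. Therefore the treewidth is 3.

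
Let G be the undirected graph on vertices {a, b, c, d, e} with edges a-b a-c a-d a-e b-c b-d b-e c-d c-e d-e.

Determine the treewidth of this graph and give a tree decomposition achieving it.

Treewidth 4.
One such decomposition:
Bags: B1 = {a, b, c, d, e}
Tree: (single bag)

A single bag containing all 5 vertices is trivially a valid decomposition of width 4. For the lower bound, the 5 vertices {a, b, c, d, e} are pairwise adjacent, and any tree decomposition puts a clique entirely inside one bag — forcing width ≥ 4. The upper and lower bounds meet at 4, so that is the treewidth.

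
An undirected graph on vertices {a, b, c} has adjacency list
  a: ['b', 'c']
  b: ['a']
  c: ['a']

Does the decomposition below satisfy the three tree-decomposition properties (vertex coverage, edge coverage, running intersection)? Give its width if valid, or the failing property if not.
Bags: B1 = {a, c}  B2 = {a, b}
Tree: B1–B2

Yes; width 1.

Checking the three conditions: (i) the bags cover all of {a, b, c}; (ii) for each edge, some bag contains both endpoints; (iii) the bags containing any fixed vertex form a subtree. All hold, so the decomposition is valid with width 2 − 1 = 1.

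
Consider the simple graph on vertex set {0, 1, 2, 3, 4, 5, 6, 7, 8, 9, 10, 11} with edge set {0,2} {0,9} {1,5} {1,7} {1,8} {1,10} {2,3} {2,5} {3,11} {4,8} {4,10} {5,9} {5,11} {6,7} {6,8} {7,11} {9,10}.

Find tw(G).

3

A width-3 tree decomposition is:
Bags: B1 = {4, 6, 7, 8}  B2 = {1, 4, 7, 8}  B3 = {1, 4, 7, 10}  B4 = {1, 7, 10, 11}  B5 = {1, 5, 10, 11}  B6 = {5, 9, 10, 11}  B7 = {3, 5, 9, 11}  B8 = {2, 3, 5, 9}  B9 = {0, 2, 3, 9}
Tree: B1–B2, B2–B3, B3–B4, B4–B5, B5–B6, B6–B7, B7–B8, B8–B9
Every bag has size at most 4, so the width is 4 − 1 = 3 and tw(G) ≤ 3. For the lower bound: the 4 vertex sets {4,6,8}, {7}, {1}, {5,9,10,11} are disjoint, each induces a connected subgraph, and every pair is joined by at least one edge of G. Contracting each set to a single vertex therefore yields K_{4} as a minor, and since treewidth is minor-monotone, tw(G) ≥ tw(K_{4}) = 3. The upper and lower bounds meet at 3, so that is the treewidth.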